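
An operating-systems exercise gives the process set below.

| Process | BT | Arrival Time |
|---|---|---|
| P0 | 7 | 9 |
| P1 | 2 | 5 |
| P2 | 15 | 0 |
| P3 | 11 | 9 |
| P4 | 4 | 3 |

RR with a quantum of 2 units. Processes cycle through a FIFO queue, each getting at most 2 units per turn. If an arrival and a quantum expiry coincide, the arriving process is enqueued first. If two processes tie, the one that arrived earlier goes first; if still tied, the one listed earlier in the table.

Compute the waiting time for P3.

Schedule: | P2 0-4 | P4 4-6 | P2 6-8 | P1 8-10 | P4 10-12 | P2 12-14 | P0 14-16 | P3 16-18 | P2 18-20 | P0 20-22 | P3 22-24 | P2 24-26 | P0 26-28 | P3 28-30 | P2 30-32 | P0 32-33 | P3 33-35 | P2 35-36 | P3 36-39 |
Completion: P0=33  P1=10  P2=36  P3=39  P4=12
Turnaround (C−A): P0=24  P1=5  P2=36  P3=30  P4=9
Waiting(P3) = turnaround − burst = 30 − 11 = 19

19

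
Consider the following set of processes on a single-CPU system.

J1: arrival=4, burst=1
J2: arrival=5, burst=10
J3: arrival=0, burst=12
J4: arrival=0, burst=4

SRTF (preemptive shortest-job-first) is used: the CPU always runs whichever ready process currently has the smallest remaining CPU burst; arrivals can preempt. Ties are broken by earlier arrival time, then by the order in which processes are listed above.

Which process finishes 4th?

Schedule: | J4 0-4 | J1 4-5 | J2 5-15 | J3 15-27 |
Completion: J1=5  J2=15  J3=27  J4=4
Turnaround (C−A): J1=1  J2=10  J3=27  J4=4
Finish order: J4 → J1 → J2 → J3

J3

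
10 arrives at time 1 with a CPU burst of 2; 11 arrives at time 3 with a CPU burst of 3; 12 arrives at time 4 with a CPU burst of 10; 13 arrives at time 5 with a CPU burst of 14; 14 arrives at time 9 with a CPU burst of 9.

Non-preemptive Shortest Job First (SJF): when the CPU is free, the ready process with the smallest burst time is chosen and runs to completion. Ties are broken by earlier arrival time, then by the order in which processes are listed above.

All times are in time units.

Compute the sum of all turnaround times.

Timeline: | idle 0-1 | 10 1-3 | 11 3-6 | 12 6-16 | 14 16-25 | 13 25-39 |
Completion: 10=3  11=6  12=16  13=39  14=25
Turnaround = completion − arrival: 10=2, 11=3, 12=12, 13=34, 14=16
Total turnaround = 2 + 3 + 12 + 34 + 16 = 67

67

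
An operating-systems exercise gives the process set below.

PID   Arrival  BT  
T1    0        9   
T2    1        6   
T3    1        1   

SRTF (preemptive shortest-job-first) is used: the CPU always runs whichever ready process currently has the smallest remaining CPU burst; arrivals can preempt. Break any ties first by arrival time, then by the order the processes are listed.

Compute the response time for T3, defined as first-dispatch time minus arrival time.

Gantt: | T1 0-1 | T3 1-2 | T2 2-8 | T1 8-16 |
Completion: T1=16  T2=8  T3=2
Turnaround (C−A): T1=16  T2=7  T3=1
Response(T3) = first start − arrival = 1 − 1 = 0

0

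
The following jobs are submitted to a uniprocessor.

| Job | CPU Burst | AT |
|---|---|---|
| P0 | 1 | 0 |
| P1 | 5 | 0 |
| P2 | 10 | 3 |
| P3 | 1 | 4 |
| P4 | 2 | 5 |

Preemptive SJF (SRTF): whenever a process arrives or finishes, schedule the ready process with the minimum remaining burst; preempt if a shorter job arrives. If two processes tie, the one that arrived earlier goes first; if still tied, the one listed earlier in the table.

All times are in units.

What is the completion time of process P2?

19

Schedule: | P0 0-1 | P1 1-4 | P3 4-5 | P1 5-7 | P4 7-9 | P2 9-19 |
Completion: P0=1  P1=7  P2=19  P3=5  P4=9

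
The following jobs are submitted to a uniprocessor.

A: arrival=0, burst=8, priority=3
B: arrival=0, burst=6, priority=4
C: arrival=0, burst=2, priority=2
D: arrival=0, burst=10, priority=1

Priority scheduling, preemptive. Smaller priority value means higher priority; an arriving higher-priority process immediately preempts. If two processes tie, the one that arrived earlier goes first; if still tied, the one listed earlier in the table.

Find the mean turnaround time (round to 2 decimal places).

Gantt: | D 0-10 | C 10-12 | A 12-20 | B 20-26 |
Completion: A=20  B=26  C=12  D=10
Turnaround (C−A): A=20  B=26  C=12  D=10
Turnaround times: A=20, B=26, C=12, D=10
Average turnaround = (20+26+12+10) / 4 = 68/4 = 17.00

17.00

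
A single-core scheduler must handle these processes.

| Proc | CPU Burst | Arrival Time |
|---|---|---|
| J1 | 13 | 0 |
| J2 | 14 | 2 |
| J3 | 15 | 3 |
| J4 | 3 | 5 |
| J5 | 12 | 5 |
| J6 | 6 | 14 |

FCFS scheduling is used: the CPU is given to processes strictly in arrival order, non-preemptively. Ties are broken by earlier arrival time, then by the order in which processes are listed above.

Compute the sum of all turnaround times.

Gantt: | J1 0-13 | J2 13-27 | J3 27-42 | J4 42-45 | J5 45-57 | J6 57-63 |
Completion: J1=13  J2=27  J3=42  J4=45  J5=57  J6=63
Turnaround = completion − arrival: J1=13, J2=25, J3=39, J4=40, J5=52, J6=49
Total turnaround = 13 + 25 + 39 + 40 + 52 + 49 = 218

218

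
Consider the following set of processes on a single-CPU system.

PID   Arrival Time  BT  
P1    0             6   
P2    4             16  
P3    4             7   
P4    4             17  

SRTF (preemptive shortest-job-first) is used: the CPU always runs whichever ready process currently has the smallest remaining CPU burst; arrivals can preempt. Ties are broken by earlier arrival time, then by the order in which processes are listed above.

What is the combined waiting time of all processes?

36

Timeline: | P1 0-6 | P3 6-13 | P2 13-29 | P4 29-46 |
Completion: P1=6  P2=29  P3=13  P4=46
Turnaround (C−A): P1=6  P2=25  P3=9  P4=42
Waiting = turnaround − burst: P1=0, P2=9, P3=2, P4=25
Total waiting = 0 + 9 + 2 + 25 = 36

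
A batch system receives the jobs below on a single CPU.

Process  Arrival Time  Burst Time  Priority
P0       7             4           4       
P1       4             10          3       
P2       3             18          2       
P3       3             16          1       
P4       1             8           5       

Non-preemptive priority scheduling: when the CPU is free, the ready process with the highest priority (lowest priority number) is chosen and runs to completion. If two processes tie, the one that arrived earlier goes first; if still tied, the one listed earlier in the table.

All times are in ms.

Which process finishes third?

Gantt: | idle 0-1 | P4 1-9 | P3 9-25 | P2 25-43 | P1 43-53 | P0 53-57 |
Completion: P0=57  P1=53  P2=43  P3=25  P4=9
Turnaround (C−A): P0=50  P1=49  P2=40  P3=22  P4=8
Finish order: P4 → P3 → P2 → P1 → P0

P2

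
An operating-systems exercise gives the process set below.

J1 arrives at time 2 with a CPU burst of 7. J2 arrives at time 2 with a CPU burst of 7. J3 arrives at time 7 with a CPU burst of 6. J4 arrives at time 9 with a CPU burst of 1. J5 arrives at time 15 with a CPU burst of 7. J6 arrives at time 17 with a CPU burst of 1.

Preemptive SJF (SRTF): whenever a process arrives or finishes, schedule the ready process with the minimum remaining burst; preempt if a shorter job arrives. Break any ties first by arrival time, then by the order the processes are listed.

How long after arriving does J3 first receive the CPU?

3

Gantt: | idle 0-2 | J1 2-9 | J4 9-10 | J3 10-16 | J2 16-17 | J6 17-18 | J2 18-24 | J5 24-31 |
Completion: J1=9  J2=24  J3=16  J4=10  J5=31  J6=18
Response(J3) = first start − arrival = 10 − 7 = 3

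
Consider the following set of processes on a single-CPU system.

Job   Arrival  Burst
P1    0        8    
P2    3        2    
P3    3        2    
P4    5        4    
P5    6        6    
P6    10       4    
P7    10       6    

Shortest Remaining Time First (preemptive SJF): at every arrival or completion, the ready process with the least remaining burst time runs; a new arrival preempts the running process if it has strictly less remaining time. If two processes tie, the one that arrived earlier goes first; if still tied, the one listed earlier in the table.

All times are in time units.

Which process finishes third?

P4

Gantt: | P1 0-3 | P2 3-5 | P3 5-7 | P4 7-11 | P6 11-15 | P1 15-20 | P5 20-26 | P7 26-32 |
Completion: P1=20  P2=5  P3=7  P4=11  P5=26  P6=15  P7=32
Turnaround (C−A): P1=20  P2=2  P3=4  P4=6  P5=20  P6=5  P7=22
Finish order: P2 → P3 → P4 → P6 → P1 → P5 → P7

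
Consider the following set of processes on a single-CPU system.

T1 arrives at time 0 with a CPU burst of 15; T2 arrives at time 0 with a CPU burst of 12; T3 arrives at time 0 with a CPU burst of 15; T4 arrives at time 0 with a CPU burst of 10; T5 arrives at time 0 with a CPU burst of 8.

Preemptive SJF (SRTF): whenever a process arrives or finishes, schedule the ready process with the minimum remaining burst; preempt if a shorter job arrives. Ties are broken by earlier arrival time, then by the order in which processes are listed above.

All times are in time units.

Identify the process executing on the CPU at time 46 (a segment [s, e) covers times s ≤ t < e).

Gantt: | T5 0-8 | T4 8-18 | T2 18-30 | T1 30-45 | T3 45-60 |
Completion: T1=45  T2=30  T3=60  T4=18  T5=8
Turnaround (C−A): T1=45  T2=30  T3=60  T4=18  T5=8

T3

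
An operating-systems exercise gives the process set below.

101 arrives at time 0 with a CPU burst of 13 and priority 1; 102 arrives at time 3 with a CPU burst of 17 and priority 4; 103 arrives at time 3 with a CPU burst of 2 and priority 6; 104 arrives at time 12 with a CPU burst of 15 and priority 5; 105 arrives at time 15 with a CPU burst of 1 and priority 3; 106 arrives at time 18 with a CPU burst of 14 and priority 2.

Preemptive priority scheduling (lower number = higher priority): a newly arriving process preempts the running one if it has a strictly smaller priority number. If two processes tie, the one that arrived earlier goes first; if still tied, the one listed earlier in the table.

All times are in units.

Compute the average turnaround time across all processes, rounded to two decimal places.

29.50

Schedule: | 101 0-13 | 102 13-15 | 105 15-16 | 102 16-18 | 106 18-32 | 102 32-45 | 104 45-60 | 103 60-62 |
Completion: 101=13  102=45  103=62  104=60  105=16  106=32
Turnaround times: 101=13, 102=42, 103=59, 104=48, 105=1, 106=14
Average turnaround = (13+42+59+48+1+14) / 6 = 177/6 = 29.50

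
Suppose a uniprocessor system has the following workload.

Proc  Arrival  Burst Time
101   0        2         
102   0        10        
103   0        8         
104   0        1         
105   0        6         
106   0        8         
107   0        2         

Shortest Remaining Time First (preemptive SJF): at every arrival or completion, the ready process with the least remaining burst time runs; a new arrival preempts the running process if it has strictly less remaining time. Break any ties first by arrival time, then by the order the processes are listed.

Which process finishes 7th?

102

Gantt: | 104 0-1 | 101 1-3 | 107 3-5 | 105 5-11 | 103 11-19 | 106 19-27 | 102 27-37 |
Completion: 101=3  102=37  103=19  104=1  105=11  106=27  107=5
Finish order: 104 → 101 → 107 → 105 → 103 → 106 → 102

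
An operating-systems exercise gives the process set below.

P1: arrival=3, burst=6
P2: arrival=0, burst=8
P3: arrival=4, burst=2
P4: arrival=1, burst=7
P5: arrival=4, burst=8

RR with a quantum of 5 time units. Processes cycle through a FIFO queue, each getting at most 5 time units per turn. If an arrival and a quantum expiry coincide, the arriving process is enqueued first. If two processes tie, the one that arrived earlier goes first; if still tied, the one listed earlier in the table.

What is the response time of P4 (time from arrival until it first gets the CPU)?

Schedule: | P2 0-5 | P4 5-10 | P1 10-15 | P3 15-17 | P5 17-22 | P2 22-25 | P4 25-27 | P1 27-28 | P5 28-31 |
Completion: P1=28  P2=25  P3=17  P4=27  P5=31
Turnaround (C−A): P1=25  P2=25  P3=13  P4=26  P5=27
Response(P4) = first start − arrival = 5 − 1 = 4

4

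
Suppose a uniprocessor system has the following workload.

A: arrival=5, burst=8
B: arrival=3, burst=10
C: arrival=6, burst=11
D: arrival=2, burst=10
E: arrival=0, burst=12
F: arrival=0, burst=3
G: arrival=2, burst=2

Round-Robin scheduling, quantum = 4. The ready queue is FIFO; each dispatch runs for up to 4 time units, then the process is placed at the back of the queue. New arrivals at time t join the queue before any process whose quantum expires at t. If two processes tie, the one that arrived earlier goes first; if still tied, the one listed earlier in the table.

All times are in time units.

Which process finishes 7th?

Timeline: | E 0-4 | F 4-7 | D 7-11 | G 11-13 | B 13-17 | E 17-21 | A 21-25 | C 25-29 | D 29-33 | B 33-37 | E 37-41 | A 41-45 | C 45-49 | D 49-51 | B 51-53 | C 53-56 |
Completion: A=45  B=53  C=56  D=51  E=41  F=7  G=13
Finish order: F → G → E → A → D → B → C

C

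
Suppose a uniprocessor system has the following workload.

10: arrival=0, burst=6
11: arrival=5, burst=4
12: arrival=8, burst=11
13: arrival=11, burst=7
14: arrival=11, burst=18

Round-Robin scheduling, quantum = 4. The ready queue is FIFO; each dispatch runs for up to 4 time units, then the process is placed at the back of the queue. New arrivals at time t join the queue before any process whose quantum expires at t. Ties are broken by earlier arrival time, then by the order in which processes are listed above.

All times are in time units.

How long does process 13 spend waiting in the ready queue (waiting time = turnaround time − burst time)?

Gantt: | 10 0-6 | 11 6-10 | 12 10-14 | 13 14-18 | 14 18-22 | 12 22-26 | 13 26-29 | 14 29-33 | 12 33-36 | 14 36-46 |
Completion: 10=6  11=10  12=36  13=29  14=46
Turnaround (C−A): 10=6  11=5  12=28  13=18  14=35
Waiting(13) = turnaround − burst = 18 − 7 = 11

11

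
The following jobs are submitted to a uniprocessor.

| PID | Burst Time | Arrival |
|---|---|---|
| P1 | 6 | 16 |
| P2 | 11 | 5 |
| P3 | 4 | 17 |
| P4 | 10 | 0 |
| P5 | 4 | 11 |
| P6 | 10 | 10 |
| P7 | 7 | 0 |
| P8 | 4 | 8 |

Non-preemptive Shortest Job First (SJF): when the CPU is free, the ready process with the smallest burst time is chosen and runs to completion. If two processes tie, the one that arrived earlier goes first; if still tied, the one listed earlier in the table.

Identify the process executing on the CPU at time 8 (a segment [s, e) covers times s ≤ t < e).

Schedule: | P7 0-7 | P4 7-17 | P8 17-21 | P5 21-25 | P3 25-29 | P1 29-35 | P6 35-45 | P2 45-56 |
Completion: P1=35  P2=56  P3=29  P4=17  P5=25  P6=45  P7=7  P8=21

P4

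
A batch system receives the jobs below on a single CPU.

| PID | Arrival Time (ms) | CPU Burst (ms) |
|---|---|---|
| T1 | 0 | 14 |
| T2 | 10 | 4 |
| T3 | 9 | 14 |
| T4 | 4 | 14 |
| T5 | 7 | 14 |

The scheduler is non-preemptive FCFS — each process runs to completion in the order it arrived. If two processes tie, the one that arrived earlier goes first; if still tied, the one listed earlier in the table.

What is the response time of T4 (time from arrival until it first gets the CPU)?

10

Gantt: | T1 0-14 | T4 14-28 | T5 28-42 | T3 42-56 | T2 56-60 |
Completion: T1=14  T2=60  T3=56  T4=28  T5=42
Turnaround (C−A): T1=14  T2=50  T3=47  T4=24  T5=35
Response(T4) = first start − arrival = 14 − 4 = 10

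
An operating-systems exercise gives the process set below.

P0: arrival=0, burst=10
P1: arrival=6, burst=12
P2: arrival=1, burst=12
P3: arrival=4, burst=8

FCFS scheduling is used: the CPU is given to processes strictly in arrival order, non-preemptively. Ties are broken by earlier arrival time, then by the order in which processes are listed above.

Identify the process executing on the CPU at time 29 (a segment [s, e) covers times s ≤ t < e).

P3

Gantt: | P0 0-10 | P2 10-22 | P3 22-30 | P1 30-42 |
Completion: P0=10  P1=42  P2=22  P3=30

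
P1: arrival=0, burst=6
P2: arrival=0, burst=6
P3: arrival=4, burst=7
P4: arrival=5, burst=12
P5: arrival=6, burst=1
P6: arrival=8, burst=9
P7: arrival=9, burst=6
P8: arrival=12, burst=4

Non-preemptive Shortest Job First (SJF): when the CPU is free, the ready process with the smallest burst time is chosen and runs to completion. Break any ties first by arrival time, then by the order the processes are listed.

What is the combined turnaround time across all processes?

Schedule: | P1 0-6 | P5 6-7 | P2 7-13 | P8 13-17 | P7 17-23 | P3 23-30 | P6 30-39 | P4 39-51 |
Completion: P1=6  P2=13  P3=30  P4=51  P5=7  P6=39  P7=23  P8=17
Turnaround = completion − arrival: P1=6, P2=13, P3=26, P4=46, P5=1, P6=31, P7=14, P8=5
Total turnaround = 6 + 13 + 26 + 46 + 1 + 31 + 14 + 5 = 142

142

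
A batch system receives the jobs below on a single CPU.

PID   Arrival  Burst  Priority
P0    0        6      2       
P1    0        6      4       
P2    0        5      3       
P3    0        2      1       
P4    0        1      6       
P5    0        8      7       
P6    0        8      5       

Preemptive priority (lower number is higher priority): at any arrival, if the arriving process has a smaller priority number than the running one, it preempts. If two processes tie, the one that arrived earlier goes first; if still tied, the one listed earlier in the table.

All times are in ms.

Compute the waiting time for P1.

13

Schedule: | P3 0-2 | P0 2-8 | P2 8-13 | P1 13-19 | P6 19-27 | P4 27-28 | P5 28-36 |
Completion: P0=8  P1=19  P2=13  P3=2  P4=28  P5=36  P6=27
Turnaround (C−A): P0=8  P1=19  P2=13  P3=2  P4=28  P5=36  P6=27
Waiting(P1) = turnaround − burst = 19 − 6 = 13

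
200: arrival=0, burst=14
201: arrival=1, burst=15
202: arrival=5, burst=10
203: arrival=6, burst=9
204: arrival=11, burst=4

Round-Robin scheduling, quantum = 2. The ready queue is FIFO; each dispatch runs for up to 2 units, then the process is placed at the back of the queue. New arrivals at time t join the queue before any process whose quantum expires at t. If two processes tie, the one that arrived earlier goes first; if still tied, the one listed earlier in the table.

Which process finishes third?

203

Timeline: | 200 0-2 | 201 2-4 | 200 4-6 | 201 6-8 | 202 8-10 | 203 10-12 | 200 12-14 | 201 14-16 | 202 16-18 | 204 18-20 | 203 20-22 | 200 22-24 | 201 24-26 | 202 26-28 | 204 28-30 | 203 30-32 | 200 32-34 | 201 34-36 | 202 36-38 | 203 38-40 | 200 40-42 | 201 42-44 | 202 44-46 | 203 46-47 | 200 47-49 | 201 49-52 |
Completion: 200=49  201=52  202=46  203=47  204=30
Finish order: 204 → 202 → 203 → 200 → 201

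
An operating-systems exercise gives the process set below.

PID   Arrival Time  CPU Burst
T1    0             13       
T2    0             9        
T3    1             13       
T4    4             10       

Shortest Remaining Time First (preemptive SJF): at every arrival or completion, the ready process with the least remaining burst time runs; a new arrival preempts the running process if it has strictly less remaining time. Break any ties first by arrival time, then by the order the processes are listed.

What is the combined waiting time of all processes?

55

Gantt: | T2 0-9 | T4 9-19 | T1 19-32 | T3 32-45 |
Completion: T1=32  T2=9  T3=45  T4=19
Waiting = turnaround − burst: T1=19, T2=0, T3=31, T4=5
Total waiting = 19 + 0 + 31 + 5 = 55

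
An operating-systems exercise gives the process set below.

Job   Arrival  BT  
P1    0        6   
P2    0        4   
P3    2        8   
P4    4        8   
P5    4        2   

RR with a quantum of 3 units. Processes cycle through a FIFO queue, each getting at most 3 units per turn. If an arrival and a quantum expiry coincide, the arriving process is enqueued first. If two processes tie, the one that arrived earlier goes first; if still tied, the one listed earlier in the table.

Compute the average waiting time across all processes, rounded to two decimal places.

Schedule: | P1 0-3 | P2 3-6 | P3 6-9 | P1 9-12 | P4 12-15 | P5 15-17 | P2 17-18 | P3 18-21 | P4 21-24 | P3 24-26 | P4 26-28 |
Completion: P1=12  P2=18  P3=26  P4=28  P5=17
Turnaround (C−A): P1=12  P2=18  P3=24  P4=24  P5=13
Waiting times: P1=6, P2=14, P3=16, P4=16, P5=11
Average waiting = (6+14+16+16+11) / 5 = 63/5 = 12.60

12.60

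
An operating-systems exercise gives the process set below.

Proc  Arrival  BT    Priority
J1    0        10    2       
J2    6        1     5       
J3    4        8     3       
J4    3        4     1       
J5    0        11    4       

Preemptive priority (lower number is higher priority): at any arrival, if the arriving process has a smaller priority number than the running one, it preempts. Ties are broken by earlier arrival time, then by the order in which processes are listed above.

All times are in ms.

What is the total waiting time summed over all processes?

63

Schedule: | J1 0-3 | J4 3-7 | J1 7-14 | J3 14-22 | J5 22-33 | J2 33-34 |
Completion: J1=14  J2=34  J3=22  J4=7  J5=33
Waiting = turnaround − burst: J1=4, J2=27, J3=10, J4=0, J5=22
Total waiting = 4 + 27 + 10 + 0 + 22 = 63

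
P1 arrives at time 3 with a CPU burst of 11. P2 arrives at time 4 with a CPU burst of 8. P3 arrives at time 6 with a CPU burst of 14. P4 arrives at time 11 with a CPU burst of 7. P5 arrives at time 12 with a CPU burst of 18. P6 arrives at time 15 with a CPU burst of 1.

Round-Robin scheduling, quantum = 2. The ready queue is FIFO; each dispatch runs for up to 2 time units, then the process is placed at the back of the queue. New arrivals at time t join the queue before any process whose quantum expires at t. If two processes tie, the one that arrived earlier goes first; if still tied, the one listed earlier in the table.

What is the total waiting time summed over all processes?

151

Schedule: | idle 0-3 | P1 3-5 | P2 5-7 | P1 7-9 | P3 9-11 | P2 11-13 | P1 13-15 | P4 15-17 | P3 17-19 | P5 19-21 | P2 21-23 | P6 23-24 | P1 24-26 | P4 26-28 | P3 28-30 | P5 30-32 | P2 32-34 | P1 34-36 | P4 36-38 | P3 38-40 | P5 40-42 | P1 42-43 | P4 43-44 | P3 44-46 | P5 46-48 | P3 48-50 | P5 50-52 | P3 52-54 | P5 54-62 |
Completion: P1=43  P2=34  P3=54  P4=44  P5=62  P6=24
Waiting = turnaround − burst: P1=29, P2=22, P3=34, P4=26, P5=32, P6=8
Total waiting = 29 + 22 + 34 + 26 + 32 + 8 = 151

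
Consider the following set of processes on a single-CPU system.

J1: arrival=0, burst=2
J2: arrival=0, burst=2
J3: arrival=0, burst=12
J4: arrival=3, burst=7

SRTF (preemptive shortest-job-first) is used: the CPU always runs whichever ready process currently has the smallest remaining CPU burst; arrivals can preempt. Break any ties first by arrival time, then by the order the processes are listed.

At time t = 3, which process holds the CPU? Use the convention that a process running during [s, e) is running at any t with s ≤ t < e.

Gantt: | J1 0-2 | J2 2-4 | J4 4-11 | J3 11-23 |
Completion: J1=2  J2=4  J3=23  J4=11

J2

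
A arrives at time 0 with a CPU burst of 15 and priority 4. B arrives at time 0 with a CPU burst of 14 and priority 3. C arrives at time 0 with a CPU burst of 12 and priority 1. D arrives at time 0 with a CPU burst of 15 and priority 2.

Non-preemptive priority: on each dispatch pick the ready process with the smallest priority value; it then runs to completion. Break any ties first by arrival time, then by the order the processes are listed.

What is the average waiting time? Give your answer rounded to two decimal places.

Schedule: | C 0-12 | D 12-27 | B 27-41 | A 41-56 |
Completion: A=56  B=41  C=12  D=27
Turnaround (C−A): A=56  B=41  C=12  D=27
Waiting times: A=41, B=27, C=0, D=12
Average waiting = (41+27+0+12) / 4 = 80/4 = 20.00

20.00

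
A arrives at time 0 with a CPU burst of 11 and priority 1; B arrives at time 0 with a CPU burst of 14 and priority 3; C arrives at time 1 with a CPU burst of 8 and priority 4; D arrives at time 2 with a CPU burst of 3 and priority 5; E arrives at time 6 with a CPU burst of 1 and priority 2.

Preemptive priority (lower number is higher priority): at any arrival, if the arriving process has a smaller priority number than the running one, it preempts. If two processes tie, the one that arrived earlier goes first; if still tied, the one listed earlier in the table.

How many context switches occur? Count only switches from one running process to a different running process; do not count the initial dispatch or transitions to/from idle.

4

Timeline: | A 0-11 | E 11-12 | B 12-26 | C 26-34 | D 34-37 |
Completion: A=11  B=26  C=34  D=37  E=12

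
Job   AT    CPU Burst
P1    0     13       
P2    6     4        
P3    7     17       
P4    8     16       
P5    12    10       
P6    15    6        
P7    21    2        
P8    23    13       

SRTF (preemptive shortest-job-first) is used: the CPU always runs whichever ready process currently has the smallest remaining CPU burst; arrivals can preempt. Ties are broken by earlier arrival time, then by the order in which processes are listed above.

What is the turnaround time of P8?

Timeline: | P1 0-6 | P2 6-10 | P1 10-17 | P6 17-23 | P7 23-25 | P5 25-35 | P8 35-48 | P4 48-64 | P3 64-81 |
Completion: P1=17  P2=10  P3=81  P4=64  P5=35  P6=23  P7=25  P8=48
Turnaround (C−A): P1=17  P2=4  P3=74  P4=56  P5=23  P6=8  P7=4  P8=25
Turnaround(P8) = completion − arrival = 48 − 23 = 25

25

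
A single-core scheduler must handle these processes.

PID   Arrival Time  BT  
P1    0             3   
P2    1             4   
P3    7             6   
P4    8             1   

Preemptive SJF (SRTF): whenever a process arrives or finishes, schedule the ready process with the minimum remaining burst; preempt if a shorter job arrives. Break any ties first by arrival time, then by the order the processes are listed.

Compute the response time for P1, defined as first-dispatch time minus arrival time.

0

Gantt: | P1 0-3 | P2 3-7 | P3 7-8 | P4 8-9 | P3 9-14 |
Completion: P1=3  P2=7  P3=14  P4=9
Turnaround (C−A): P1=3  P2=6  P3=7  P4=1
Response(P1) = first start − arrival = 0 − 0 = 0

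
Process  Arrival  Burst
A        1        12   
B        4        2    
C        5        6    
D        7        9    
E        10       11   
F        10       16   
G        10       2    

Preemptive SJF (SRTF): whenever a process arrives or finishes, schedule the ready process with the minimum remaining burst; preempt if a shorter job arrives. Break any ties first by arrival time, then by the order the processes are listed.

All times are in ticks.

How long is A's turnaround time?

Gantt: | idle 0-1 | A 1-4 | B 4-6 | C 6-12 | G 12-14 | A 14-23 | D 23-32 | E 32-43 | F 43-59 |
Completion: A=23  B=6  C=12  D=32  E=43  F=59  G=14
Turnaround(A) = completion − arrival = 23 − 1 = 22

22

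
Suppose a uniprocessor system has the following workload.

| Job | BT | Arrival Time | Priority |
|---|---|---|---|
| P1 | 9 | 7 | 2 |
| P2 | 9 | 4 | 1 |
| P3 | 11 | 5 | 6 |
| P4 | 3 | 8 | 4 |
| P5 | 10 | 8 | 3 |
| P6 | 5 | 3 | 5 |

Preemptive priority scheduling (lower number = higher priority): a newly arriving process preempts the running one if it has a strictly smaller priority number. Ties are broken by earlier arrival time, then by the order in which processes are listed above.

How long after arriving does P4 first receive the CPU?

24

Gantt: | idle 0-3 | P6 3-4 | P2 4-13 | P1 13-22 | P5 22-32 | P4 32-35 | P6 35-39 | P3 39-50 |
Completion: P1=22  P2=13  P3=50  P4=35  P5=32  P6=39
Turnaround (C−A): P1=15  P2=9  P3=45  P4=27  P5=24  P6=36
Response(P4) = first start − arrival = 32 − 8 = 24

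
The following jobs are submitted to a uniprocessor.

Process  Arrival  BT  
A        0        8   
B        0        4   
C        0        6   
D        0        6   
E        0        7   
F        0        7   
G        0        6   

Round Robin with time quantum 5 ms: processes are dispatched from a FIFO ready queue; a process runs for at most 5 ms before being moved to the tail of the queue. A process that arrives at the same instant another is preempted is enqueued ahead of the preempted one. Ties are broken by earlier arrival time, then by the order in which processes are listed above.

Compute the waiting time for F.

36

Schedule: | A 0-5 | B 5-9 | C 9-14 | D 14-19 | E 19-24 | F 24-29 | G 29-34 | A 34-37 | C 37-38 | D 38-39 | E 39-41 | F 41-43 | G 43-44 |
Completion: A=37  B=9  C=38  D=39  E=41  F=43  G=44
Waiting(F) = turnaround − burst = 43 − 7 = 36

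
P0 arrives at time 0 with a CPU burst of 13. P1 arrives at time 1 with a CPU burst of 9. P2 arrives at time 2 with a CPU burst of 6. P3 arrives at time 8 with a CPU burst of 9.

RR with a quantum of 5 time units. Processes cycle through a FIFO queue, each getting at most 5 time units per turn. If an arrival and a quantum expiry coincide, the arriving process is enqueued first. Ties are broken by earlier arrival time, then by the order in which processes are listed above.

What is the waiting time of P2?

22

Schedule: | P0 0-5 | P1 5-10 | P2 10-15 | P0 15-20 | P3 20-25 | P1 25-29 | P2 29-30 | P0 30-33 | P3 33-37 |
Completion: P0=33  P1=29  P2=30  P3=37
Waiting(P2) = turnaround − burst = 28 − 6 = 22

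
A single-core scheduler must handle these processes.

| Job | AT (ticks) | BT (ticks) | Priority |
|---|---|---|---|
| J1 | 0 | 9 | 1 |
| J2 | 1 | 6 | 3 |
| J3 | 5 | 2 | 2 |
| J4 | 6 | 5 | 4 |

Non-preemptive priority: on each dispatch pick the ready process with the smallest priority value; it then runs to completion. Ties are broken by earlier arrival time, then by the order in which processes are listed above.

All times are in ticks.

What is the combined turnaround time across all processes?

47

Gantt: | J1 0-9 | J3 9-11 | J2 11-17 | J4 17-22 |
Completion: J1=9  J2=17  J3=11  J4=22
Turnaround = completion − arrival: J1=9, J2=16, J3=6, J4=16
Total turnaround = 9 + 16 + 6 + 16 = 47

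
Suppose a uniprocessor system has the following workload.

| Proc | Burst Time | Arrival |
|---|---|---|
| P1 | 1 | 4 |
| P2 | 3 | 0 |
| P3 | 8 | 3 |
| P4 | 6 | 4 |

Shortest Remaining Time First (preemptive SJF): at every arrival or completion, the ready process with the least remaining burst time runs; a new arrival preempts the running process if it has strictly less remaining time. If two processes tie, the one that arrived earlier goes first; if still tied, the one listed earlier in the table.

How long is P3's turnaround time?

15

Timeline: | P2 0-3 | P3 3-4 | P1 4-5 | P4 5-11 | P3 11-18 |
Completion: P1=5  P2=3  P3=18  P4=11
Turnaround (C−A): P1=1  P2=3  P3=15  P4=7
Turnaround(P3) = completion − arrival = 18 − 3 = 15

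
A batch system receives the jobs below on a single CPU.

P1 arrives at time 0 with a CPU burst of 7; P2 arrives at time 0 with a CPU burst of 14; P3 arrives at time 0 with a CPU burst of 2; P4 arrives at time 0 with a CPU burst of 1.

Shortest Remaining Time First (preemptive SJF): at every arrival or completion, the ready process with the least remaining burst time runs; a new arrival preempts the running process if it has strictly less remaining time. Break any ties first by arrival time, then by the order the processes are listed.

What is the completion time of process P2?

24

Timeline: | P4 0-1 | P3 1-3 | P1 3-10 | P2 10-24 |
Completion: P1=10  P2=24  P3=3  P4=1
Turnaround (C−A): P1=10  P2=24  P3=3  P4=1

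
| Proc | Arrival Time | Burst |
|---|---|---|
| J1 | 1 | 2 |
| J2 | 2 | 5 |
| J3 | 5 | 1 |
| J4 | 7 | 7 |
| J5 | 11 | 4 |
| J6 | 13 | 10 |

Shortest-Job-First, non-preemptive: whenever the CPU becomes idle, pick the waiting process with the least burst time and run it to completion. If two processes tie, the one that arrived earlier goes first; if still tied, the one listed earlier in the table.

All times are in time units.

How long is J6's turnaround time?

Schedule: | idle 0-1 | J1 1-3 | J2 3-8 | J3 8-9 | J4 9-16 | J5 16-20 | J6 20-30 |
Completion: J1=3  J2=8  J3=9  J4=16  J5=20  J6=30
Turnaround(J6) = completion − arrival = 30 − 13 = 17

17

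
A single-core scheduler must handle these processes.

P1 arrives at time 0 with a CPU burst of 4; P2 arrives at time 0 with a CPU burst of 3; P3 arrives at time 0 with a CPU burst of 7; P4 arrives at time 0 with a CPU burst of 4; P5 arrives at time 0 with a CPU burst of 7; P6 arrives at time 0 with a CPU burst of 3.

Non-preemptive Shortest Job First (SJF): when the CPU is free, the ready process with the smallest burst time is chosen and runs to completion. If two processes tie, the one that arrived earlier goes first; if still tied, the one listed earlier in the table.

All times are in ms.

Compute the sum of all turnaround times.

82

Schedule: | P2 0-3 | P6 3-6 | P1 6-10 | P4 10-14 | P3 14-21 | P5 21-28 |
Completion: P1=10  P2=3  P3=21  P4=14  P5=28  P6=6
Turnaround = completion − arrival: P1=10, P2=3, P3=21, P4=14, P5=28, P6=6
Total turnaround = 10 + 3 + 21 + 14 + 28 + 6 = 82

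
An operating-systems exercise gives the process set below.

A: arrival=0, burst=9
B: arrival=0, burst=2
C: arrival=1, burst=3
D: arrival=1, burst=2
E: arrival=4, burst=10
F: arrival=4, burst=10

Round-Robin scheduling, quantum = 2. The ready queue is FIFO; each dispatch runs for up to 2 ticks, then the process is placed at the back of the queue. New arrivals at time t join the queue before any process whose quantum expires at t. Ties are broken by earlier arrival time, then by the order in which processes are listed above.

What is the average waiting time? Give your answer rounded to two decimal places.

13.17

Gantt: | A 0-2 | B 2-4 | C 4-6 | D 6-8 | A 8-10 | E 10-12 | F 12-14 | C 14-15 | A 15-17 | E 17-19 | F 19-21 | A 21-23 | E 23-25 | F 25-27 | A 27-28 | E 28-30 | F 30-32 | E 32-34 | F 34-36 |
Completion: A=28  B=4  C=15  D=8  E=34  F=36
Turnaround (C−A): A=28  B=4  C=14  D=7  E=30  F=32
Waiting times: A=19, B=2, C=11, D=5, E=20, F=22
Average waiting = (19+2+11+5+20+22) / 6 = 79/6 = 13.17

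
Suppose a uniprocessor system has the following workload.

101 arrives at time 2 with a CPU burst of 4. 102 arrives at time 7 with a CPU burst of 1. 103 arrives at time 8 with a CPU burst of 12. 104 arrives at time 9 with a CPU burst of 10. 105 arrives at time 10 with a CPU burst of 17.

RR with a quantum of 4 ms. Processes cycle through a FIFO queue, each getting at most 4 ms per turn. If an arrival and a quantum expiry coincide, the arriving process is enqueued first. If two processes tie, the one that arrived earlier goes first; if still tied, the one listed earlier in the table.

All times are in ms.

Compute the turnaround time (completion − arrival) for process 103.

28

Gantt: | idle 0-2 | 101 2-6 | idle 6-7 | 102 7-8 | 103 8-12 | 104 12-16 | 105 16-20 | 103 20-24 | 104 24-28 | 105 28-32 | 103 32-36 | 104 36-38 | 105 38-47 |
Completion: 101=6  102=8  103=36  104=38  105=47
Turnaround(103) = completion − arrival = 36 − 8 = 28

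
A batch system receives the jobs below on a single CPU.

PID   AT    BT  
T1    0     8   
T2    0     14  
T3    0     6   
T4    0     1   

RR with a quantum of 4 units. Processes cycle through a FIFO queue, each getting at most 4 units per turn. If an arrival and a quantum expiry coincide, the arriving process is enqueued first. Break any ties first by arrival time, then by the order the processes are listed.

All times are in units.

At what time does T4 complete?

13

Gantt: | T1 0-4 | T2 4-8 | T3 8-12 | T4 12-13 | T1 13-17 | T2 17-21 | T3 21-23 | T2 23-29 |
Completion: T1=17  T2=29  T3=23  T4=13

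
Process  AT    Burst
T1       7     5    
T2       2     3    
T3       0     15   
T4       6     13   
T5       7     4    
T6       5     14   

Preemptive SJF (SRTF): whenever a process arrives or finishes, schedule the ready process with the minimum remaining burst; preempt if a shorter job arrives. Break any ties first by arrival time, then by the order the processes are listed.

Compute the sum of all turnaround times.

Schedule: | T3 0-2 | T2 2-5 | T3 5-7 | T5 7-11 | T1 11-16 | T3 16-27 | T4 27-40 | T6 40-54 |
Completion: T1=16  T2=5  T3=27  T4=40  T5=11  T6=54
Turnaround (C−A): T1=9  T2=3  T3=27  T4=34  T5=4  T6=49
Turnaround = completion − arrival: T1=9, T2=3, T3=27, T4=34, T5=4, T6=49
Total turnaround = 9 + 3 + 27 + 34 + 4 + 49 = 126

126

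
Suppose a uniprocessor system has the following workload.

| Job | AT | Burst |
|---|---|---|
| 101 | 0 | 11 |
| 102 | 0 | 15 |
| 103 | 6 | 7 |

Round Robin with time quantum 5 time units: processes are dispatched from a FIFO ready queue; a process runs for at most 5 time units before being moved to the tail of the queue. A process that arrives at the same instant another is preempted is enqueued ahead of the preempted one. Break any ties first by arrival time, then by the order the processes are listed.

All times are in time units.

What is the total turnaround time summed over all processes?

81

Gantt: | 101 0-5 | 102 5-10 | 101 10-15 | 103 15-20 | 102 20-25 | 101 25-26 | 103 26-28 | 102 28-33 |
Completion: 101=26  102=33  103=28
Turnaround (C−A): 101=26  102=33  103=22
Turnaround = completion − arrival: 101=26, 102=33, 103=22
Total turnaround = 26 + 33 + 22 = 81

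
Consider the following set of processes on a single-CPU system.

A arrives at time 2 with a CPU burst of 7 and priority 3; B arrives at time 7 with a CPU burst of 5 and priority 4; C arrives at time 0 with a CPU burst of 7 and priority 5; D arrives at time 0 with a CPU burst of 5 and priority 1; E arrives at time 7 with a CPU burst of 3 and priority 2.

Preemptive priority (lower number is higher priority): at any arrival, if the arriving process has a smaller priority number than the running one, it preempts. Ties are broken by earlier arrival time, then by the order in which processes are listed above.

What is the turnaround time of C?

Timeline: | D 0-5 | A 5-7 | E 7-10 | A 10-15 | B 15-20 | C 20-27 |
Completion: A=15  B=20  C=27  D=5  E=10
Turnaround(C) = completion − arrival = 27 − 0 = 27

27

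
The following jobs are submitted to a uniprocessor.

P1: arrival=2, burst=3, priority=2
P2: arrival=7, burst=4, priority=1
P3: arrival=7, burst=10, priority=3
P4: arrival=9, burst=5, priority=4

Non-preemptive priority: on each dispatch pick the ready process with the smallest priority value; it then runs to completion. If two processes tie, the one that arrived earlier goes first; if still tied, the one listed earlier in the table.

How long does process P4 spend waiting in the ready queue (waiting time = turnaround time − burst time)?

12

Timeline: | idle 0-2 | P1 2-5 | idle 5-7 | P2 7-11 | P3 11-21 | P4 21-26 |
Completion: P1=5  P2=11  P3=21  P4=26
Turnaround (C−A): P1=3  P2=4  P3=14  P4=17
Waiting(P4) = turnaround − burst = 17 − 5 = 12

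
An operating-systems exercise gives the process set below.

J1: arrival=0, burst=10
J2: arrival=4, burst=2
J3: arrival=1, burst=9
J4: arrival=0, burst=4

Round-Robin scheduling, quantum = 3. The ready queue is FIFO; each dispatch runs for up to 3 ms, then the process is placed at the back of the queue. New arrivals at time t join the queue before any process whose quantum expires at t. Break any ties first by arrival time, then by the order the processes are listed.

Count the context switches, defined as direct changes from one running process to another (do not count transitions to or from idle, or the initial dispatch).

9

Gantt: | J1 0-3 | J4 3-6 | J3 6-9 | J1 9-12 | J2 12-14 | J4 14-15 | J3 15-18 | J1 18-21 | J3 21-24 | J1 24-25 |
Completion: J1=25  J2=14  J3=24  J4=15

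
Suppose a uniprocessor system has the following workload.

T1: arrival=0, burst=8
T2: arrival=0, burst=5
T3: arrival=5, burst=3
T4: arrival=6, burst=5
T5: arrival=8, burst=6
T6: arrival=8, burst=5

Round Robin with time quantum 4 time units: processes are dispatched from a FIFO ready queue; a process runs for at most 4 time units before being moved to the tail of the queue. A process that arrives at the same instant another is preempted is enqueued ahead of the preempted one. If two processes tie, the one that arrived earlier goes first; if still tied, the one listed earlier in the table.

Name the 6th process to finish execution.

Schedule: | T1 0-4 | T2 4-8 | T1 8-12 | T3 12-15 | T4 15-19 | T5 19-23 | T6 23-27 | T2 27-28 | T4 28-29 | T5 29-31 | T6 31-32 |
Completion: T1=12  T2=28  T3=15  T4=29  T5=31  T6=32
Turnaround (C−A): T1=12  T2=28  T3=10  T4=23  T5=23  T6=24
Finish order: T1 → T3 → T2 → T4 → T5 → T6

T6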